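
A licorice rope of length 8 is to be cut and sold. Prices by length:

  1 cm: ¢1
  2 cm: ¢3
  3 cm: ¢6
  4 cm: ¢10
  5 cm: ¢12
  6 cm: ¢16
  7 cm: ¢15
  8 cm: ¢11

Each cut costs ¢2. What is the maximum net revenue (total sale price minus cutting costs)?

Consider every possible first cut. r[k] is the best of p[i]+r[k−i] over all sellable i≤k, charging 2 whenever i<k.
r[1] = 1
r[2] = max(1+1-2, 3+0) = 3
r[3] = max(1+3-2, 3+1-2, 6+0) = 6
r[4] = max(1+6-2, 3+3-2, 6+1-2, 10+0) = 10
r[5] = max(1+10-2, 3+6-2, 6+3-2, 10+1-2, 12+0) = 12
r[6] = max(1+12-2, 3+10-2, 6+6-2, 10+3-2, 12+1-2, 16+0) = 16
r[7] = max(1+16-2, 3+12-2, 6+10-2, …, 16+1-2, 15+0) = 15
r[8] = max(1+15-2, 3+16-2, 6+12-2, …, 15+1-2, 11+0) = 18
One optimal plan: pieces 4 + 4 (1 cut) → ¢20 − ¢2 = ¢18.

18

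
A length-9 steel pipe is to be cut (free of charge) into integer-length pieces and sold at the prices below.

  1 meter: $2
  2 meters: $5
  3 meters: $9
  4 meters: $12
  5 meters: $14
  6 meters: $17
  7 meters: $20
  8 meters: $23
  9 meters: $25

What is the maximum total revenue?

27

Let best[k] be the best obtainable value from length k. For each k, try every first piece i and keep the best of price[i] + best[k−i].
best[1] = 2
best[2] = max(2+2, 5+0) = 5
best[3] = max(2+5, 5+2, 9+0) = 9
best[4] = max(2+9, 5+5, 9+2, 12+0) = 12
best[5] = max(2+12, 5+9, 9+5, 12+2, 14+0) = 14
best[6] = max(2+14, 5+12, 9+9, 12+5, 14+2, 17+0) = 18
best[7] = max(2+18, 5+14, 9+12, …, 17+2, 20+0) = 21
best[8] = max(2+21, 5+18, 9+14, …, 20+2, 23+0) = 24
best[9] = max(2+24, 5+21, 9+18, …, 23+2, 25+0) = 27
One optimal cutting: 3 + 3 + 3 → $9 + $9 + $9 = $27.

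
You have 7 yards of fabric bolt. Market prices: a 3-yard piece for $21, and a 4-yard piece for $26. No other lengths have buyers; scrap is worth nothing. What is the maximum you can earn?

47

Consider every possible first cut. r[k] is the best of p[i]+r[k−i] over all sellable i≤k.
r[1] = 0
r[2] = 0
r[3] = 21
r[4] = max(21+0, 26+0) = 26
r[5] = max(21+0, 26+0) = 26
r[6] = max(21+21, 26+0) = 42
r[7] = max(21+26, 26+21) = 47
One optimal cutting: 4 + 3 → $47.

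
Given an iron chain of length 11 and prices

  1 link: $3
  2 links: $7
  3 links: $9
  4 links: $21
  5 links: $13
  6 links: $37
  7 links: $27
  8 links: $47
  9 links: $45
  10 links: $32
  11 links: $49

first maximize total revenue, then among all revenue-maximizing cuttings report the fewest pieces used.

Consider every possible first cut. r[k] is the best of p[i]+r[k−i] over all sellable i≤k.
r[1] = 3
r[2] = 7
r[3] = 10  (first piece 1, then r[2]=7)
r[4] = 21
r[5] = 24  (first piece 1, then r[4]=21)
r[6] = 37
r[7] = 40  (first piece 1, then r[6]=37)
r[8] = 47
r[9] = 50  (first piece 1, then r[8]=47)
r[10] = 58  (first piece 4, then r[6]=37)
r[11] = 61  (first piece 1, then r[10]=58)
Maximum revenue is $61.
Now minimize piece count subject to staying optimal: for each k, pieces[k] = 1 + min over i with p[i]+r[k−i]=r[k] of pieces[k−i].
pieces[8] = 1
pieces[9] = 2
pieces[10] = 2
pieces[11] = 3

3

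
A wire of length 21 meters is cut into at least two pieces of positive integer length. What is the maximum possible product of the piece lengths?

Let P[k] be the best product for length k (with at least one cut). For each first piece i, the rest contributes max(k−i, P[k−i]).
P[2] = 1×max(1,0) = 1×1 = 1
P[3] = max(1×2, 2×1) = 2
P[4] = max(1×3, 2×2, 3×1) = 4
P[5] = max(1×4, 2×3, 3×2, 4×1) = 6
P[6] = max(1×6, 2×4, 3×3, 4×2, 5×1) = 9
P[7] = max(1×9, 2×6, 3×4, 4×3, 5×2, 6×1) = 12
P[8] = max(1×12, 2×9, 3×6, …, 6×2, 7×1) = 18
P[9] = max(1×18, 2×12, 3×9, …, 7×2, 8×1) = 27
P[10] = max(1×27, 2×18, 3×12, …, 8×2, 9×1) = 36
P[11] = max(1×36, 2×27, 3×18, …, 9×2, 10×1) = 54
P[12] = max(1×54, 2×36, 3×27, …, 10×2, 11×1) = 81
P[13] = max(1×81, 2×54, 3×36, …, 11×2, 12×1) = 108
P[14] = max(1×108, 2×81, 3×54, …, 12×2, 13×1) = 162
P[15] = max(1×162, 2×108, 3×81, …, 13×2, 14×1) = 243
P[16] = max(1×243, 2×162, 3×108, …, 14×2, 15×1) = 324
P[17] = max(1×324, 2×243, 3×162, …, 15×2, 16×1) = 486
P[18] = max(1×486, 2×324, 3×243, …, 16×2, 17×1) = 729
P[19] = max(1×729, 2×486, 3×324, …, 17×2, 18×1) = 972
P[20] = max(1×972, 2×729, 3×486, …, 18×2, 19×1) = 1458
P[21] = max(1×1458, 2×972, 3×729, …, 19×2, 20×1) = 2187
One optimal split: 3 + 3 + 3 + 3 + 3 + 3 + 3; product 3×3×3×3×3×3×3 = 2187.

2187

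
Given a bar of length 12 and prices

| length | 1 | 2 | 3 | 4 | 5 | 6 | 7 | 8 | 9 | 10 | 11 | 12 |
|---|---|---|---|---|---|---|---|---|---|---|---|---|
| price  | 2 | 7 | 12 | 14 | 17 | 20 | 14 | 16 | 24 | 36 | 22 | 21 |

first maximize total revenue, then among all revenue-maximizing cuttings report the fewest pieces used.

Let r[k] be the best obtainable value from length k. For each k, try every first piece i and keep the best of price[i] + r[k−i].
r[1] = 2
r[2] = max(2+2, 7+0) = 7
r[3] = max(2+7, 7+2, 12+0) = 12
r[4] = max(2+12, 7+7, 12+2, 14+0) = 14
r[5] = max(2+14, 7+12, 12+7, 14+2, 17+0) = 19
r[6] = max(2+19, 7+14, 12+12, 14+7, 17+2, 20+0) = 24
r[7] = max(2+24, 7+19, 12+14, …, 20+2, 14+0) = 26
r[8] = max(2+26, 7+24, 12+19, …, 14+2, 16+0) = 31
r[9] = max(2+31, 7+26, 12+24, …, 16+2, 24+0) = 36
r[10] = max(2+36, 7+31, 12+26, …, 24+2, 36+0) = 38
r[11] = max(2+38, 7+36, 12+31, …, 36+2, 22+0) = 43
r[12] = max(2+43, 7+38, 12+36, …, 22+2, 21+0) = 48
Maximum revenue is $48.
Now minimize piece count subject to staying optimal: for each k, pieces[k] = 1 + min over i with p[i]+r[k−i]=r[k] of pieces[k−i].
pieces[9] = 3
pieces[10] = 3
pieces[11] = 4
pieces[12] = 4

4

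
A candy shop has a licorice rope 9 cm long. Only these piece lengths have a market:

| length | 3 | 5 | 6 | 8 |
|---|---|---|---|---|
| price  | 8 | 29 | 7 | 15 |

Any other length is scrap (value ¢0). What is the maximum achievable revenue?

37

Let r[k] be the best obtainable value from length k. For each k, try every first piece i and keep the best of price[i] + r[k−i].
r[1] = 0
r[2] = 0
r[3] = 8
r[4] = 8
r[5] = 29
r[6] = 29
r[7] = 29
r[8] = 37  (first piece 3, then r[5]=29)
r[9] = 37
One optimal cutting: pieces 5 + 3 with 1 cm of scrap → ¢37.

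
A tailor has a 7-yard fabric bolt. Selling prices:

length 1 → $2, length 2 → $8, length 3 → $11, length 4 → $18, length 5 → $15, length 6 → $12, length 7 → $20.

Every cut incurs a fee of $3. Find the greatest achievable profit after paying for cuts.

Consider every possible first cut. r[k] is the best of p[i]+r[k−i] over all sellable i≤k, charging 3 whenever i<k.
r[1] = 2
r[2] = max(2+2-3, 8+0) = 8
r[3] = max(2+8-3, 8+2-3, 11+0) = 11
r[4] = max(2+11-3, 8+8-3, 11+2-3, 18+0) = 18
r[5] = max(2+18-3, 8+11-3, 11+8-3, 18+2-3, 15+0) = 17
r[6] = max(2+17-3, 8+18-3, 11+11-3, 18+8-3, 15+2-3, 12+0) = 23
r[7] = max(2+23-3, 8+17-3, 11+18-3, …, 12+2-3, 20+0) = 26
One optimal plan: pieces 4 + 3 (1 cut) → $29 − $3 = $26.

26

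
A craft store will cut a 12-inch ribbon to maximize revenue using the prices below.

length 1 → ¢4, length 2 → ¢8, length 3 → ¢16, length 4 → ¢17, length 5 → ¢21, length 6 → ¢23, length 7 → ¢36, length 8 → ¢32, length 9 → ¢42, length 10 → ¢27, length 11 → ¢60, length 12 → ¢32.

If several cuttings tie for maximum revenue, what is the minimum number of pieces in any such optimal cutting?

Let r[k] be the best obtainable value from length k. For each k, try every first piece i and keep the best of price[i] + r[k−i].
r[1] = 4
r[2] = max(4+4, 8+0) = 8
r[3] = max(4+8, 8+4, 16+0) = 16
r[4] = max(4+16, 8+8, 16+4, 17+0) = 20
r[5] = max(4+20, 8+16, 16+8, 17+4, 21+0) = 24
r[6] = max(4+24, 8+20, 16+16, 17+8, 21+4, 23+0) = 32
r[7] = max(4+32, 8+24, 16+20, …, 23+4, 36+0) = 36
r[8] = max(4+36, 8+32, 16+24, …, 36+4, 32+0) = 40
r[9] = max(4+40, 8+36, 16+32, …, 32+4, 42+0) = 48
r[10] = max(4+48, 8+40, 16+36, …, 42+4, 27+0) = 52
r[11] = max(4+52, 8+48, 16+40, …, 27+4, 60+0) = 60
r[12] = max(4+60, 8+52, 16+48, …, 60+4, 32+0) = 64
Maximum revenue is ¢64.
Now minimize piece count subject to staying optimal: for each k, pieces[k] = 1 + min over i with p[i]+r[k−i]=r[k] of pieces[k−i].
pieces[9] = 3
pieces[10] = 2
pieces[11] = 1
pieces[12] = 2

2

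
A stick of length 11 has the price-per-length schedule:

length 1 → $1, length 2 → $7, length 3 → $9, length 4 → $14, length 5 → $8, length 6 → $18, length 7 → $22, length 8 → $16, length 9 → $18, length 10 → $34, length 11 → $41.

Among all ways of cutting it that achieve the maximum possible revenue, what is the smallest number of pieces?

1

Consider every possible first cut. r[k] is the best of p[i]+r[k−i] over all sellable i≤k.
r[1] = 1
r[2] = 7
r[3] = 9
r[4] = 14  (first piece 2, then r[2]=7)
r[5] = 16  (first piece 2, then r[3]=9)
r[6] = 21  (first piece 2, then r[4]=14)
r[7] = 23  (first piece 2, then r[5]=16)
r[8] = 28  (first piece 2, then r[6]=21)
r[9] = 30  (first piece 2, then r[7]=23)
r[10] = 35  (first piece 2, then r[8]=28)
r[11] = 41
Maximum revenue is $41.
Now minimize piece count subject to staying optimal: for each k, pieces[k] = 1 + min over i with p[i]+r[k−i]=r[k] of pieces[k−i].
pieces[8] = 2
pieces[9] = 3
pieces[10] = 3
pieces[11] = 1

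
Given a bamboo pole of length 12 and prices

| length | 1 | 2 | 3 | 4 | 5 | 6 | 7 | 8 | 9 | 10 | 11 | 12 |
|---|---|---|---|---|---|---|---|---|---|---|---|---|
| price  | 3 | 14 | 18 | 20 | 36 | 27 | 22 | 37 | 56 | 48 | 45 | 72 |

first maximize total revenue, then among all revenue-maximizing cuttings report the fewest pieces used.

Consider every possible first cut. r[k] is the best of p[i]+r[k−i] over all sellable i≤k.
r[1] = 3
r[2] = 14
r[3] = 18
r[4] = 28  (first piece 2, then r[2]=14)
r[5] = 36
r[6] = 42  (first piece 2, then r[4]=28)
r[7] = 50  (first piece 2, then r[5]=36)
r[8] = 56  (first piece 2, then r[6]=42)
r[9] = 64  (first piece 2, then r[7]=50)
r[10] = 72  (first piece 5, then r[5]=36)
r[11] = 78  (first piece 2, then r[9]=64)
r[12] = 86  (first piece 2, then r[10]=72)
Maximum revenue is $86.
Now minimize piece count subject to staying optimal: for each k, pieces[k] = 1 + min over i with p[i]+r[k−i]=r[k] of pieces[k−i].
pieces[9] = 3
pieces[10] = 2
pieces[11] = 4
pieces[12] = 3

3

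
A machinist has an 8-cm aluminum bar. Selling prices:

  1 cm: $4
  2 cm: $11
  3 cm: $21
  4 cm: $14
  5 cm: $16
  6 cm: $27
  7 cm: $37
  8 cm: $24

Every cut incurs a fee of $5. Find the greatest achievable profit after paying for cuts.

43

Consider every possible first cut. net[k] is the best of p[i]+net[k−i] over all sellable i≤k, charging 5 whenever i<k.
net[1] = 4
net[2] = 11
net[3] = 21
net[4] = 20  (first piece 1, then net[3]=21)
net[5] = 27  (first piece 2, then net[3]=21)
net[6] = 37  (first piece 3, then net[3]=21)
net[7] = 37
net[8] = 43  (first piece 2, then net[6]=37)
One optimal plan: pieces 3 + 3 + 2 (2 cuts) → $53 − $10 = $43.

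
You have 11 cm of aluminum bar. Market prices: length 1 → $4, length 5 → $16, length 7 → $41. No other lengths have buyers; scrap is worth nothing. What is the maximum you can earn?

57

Let r[k] be the best obtainable value from length k. For each k, try every first piece i and keep the best of price[i] + r[k−i].
r[1] = 4
r[2] = 8  (first piece 1, then r[1]=4)
r[3] = 12  (first piece 1, then r[2]=8)
r[4] = 16  (first piece 1, then r[3]=12)
r[5] = 20  (first piece 1, then r[4]=16)
r[6] = 24  (first piece 1, then r[5]=20)
r[7] = 41
r[8] = 45  (first piece 1, then r[7]=41)
r[9] = 49  (first piece 1, then r[8]=45)
r[10] = 53  (first piece 1, then r[9]=49)
r[11] = 57  (first piece 1, then r[10]=53)
One optimal cutting: 7 + 1 + 1 + 1 + 1 → $57.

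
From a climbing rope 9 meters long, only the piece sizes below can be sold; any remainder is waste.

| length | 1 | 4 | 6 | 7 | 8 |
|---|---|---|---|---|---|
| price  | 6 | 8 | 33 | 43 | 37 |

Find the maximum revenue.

Consider every possible first cut. best[k] is the best of p[i]+best[k−i] over all sellable i≤k.
best[1] = 6
best[2] = 12  (first piece 1, then best[1]=6)
best[3] = 18  (first piece 1, then best[2]=12)
best[4] = 24  (first piece 1, then best[3]=18)
best[5] = 30  (first piece 1, then best[4]=24)
best[6] = 36  (first piece 1, then best[5]=30)
best[7] = 43
best[8] = 49  (first piece 1, then best[7]=43)
best[9] = 55  (first piece 1, then best[8]=49)
One optimal cutting: 7 + 1 + 1 → €55.

55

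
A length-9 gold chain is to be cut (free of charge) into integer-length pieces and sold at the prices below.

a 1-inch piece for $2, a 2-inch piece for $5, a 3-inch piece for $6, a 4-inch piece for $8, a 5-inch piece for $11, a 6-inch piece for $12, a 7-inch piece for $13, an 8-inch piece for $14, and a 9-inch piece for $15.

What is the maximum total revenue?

22

Consider every possible first cut. r[k] is the best of p[i]+r[k−i] over all sellable i≤k.
r[1] = 2
r[2] = max(2+2, 5+0) = 5
r[3] = max(2+5, 5+2, 6+0) = 7
r[4] = max(2+7, 5+5, 6+2, 8+0) = 10
r[5] = max(2+10, 5+7, 6+5, 8+2, 11+0) = 12
r[6] = max(2+12, 5+10, 6+7, 8+5, 11+2, 12+0) = 15
r[7] = max(2+15, 5+12, 6+10, …, 12+2, 13+0) = 17
r[8] = max(2+17, 5+15, 6+12, …, 13+2, 14+0) = 20
r[9] = max(2+20, 5+17, 6+15, …, 14+2, 15+0) = 22
One optimal cutting: 2 + 2 + 2 + 2 + 1 → $5 + $5 + $5 + $5 + $2 = $22.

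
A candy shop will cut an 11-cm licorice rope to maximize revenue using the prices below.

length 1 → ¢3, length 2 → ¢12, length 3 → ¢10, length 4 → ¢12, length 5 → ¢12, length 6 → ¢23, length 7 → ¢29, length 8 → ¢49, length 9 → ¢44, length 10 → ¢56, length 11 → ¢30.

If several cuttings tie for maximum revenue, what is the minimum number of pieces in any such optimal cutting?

3

Build r[k] bottom-up: r[k] = max over allowed piece i of (p[i] + r[k−i]).
r[1] = 3
r[2] = 12
r[3] = 15  (first piece 1, then r[2]=12)
r[4] = 24  (first piece 2, then r[2]=12)
r[5] = 27  (first piece 1, then r[4]=24)
r[6] = 36  (first piece 2, then r[4]=24)
r[7] = 39  (first piece 1, then r[6]=36)
r[8] = 49
r[9] = 52  (first piece 1, then r[8]=49)
r[10] = 61  (first piece 2, then r[8]=49)
r[11] = 64  (first piece 1, then r[10]=61)
Maximum revenue is ¢64.
Now minimize piece count subject to staying optimal: for each k, pieces[k] = 1 + min over i with p[i]+r[k−i]=r[k] of pieces[k−i].
pieces[8] = 1
pieces[9] = 2
pieces[10] = 2
pieces[11] = 3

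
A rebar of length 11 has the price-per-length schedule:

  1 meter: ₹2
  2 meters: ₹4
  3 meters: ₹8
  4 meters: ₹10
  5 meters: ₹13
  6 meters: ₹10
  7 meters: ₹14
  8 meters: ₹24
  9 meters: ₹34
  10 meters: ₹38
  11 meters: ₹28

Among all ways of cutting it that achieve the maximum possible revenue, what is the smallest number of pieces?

2

Let r[k] be the best obtainable value from length k. For each k, try every first piece i and keep the best of price[i] + r[k−i].
r[1] = 2
r[2] = max(2+2, 4+0) = 4
r[3] = max(2+4, 4+2, 8+0) = 8
r[4] = max(2+8, 4+4, 8+2, 10+0) = 10
r[5] = max(2+10, 4+8, 8+4, 10+2, 13+0) = 13
r[6] = max(2+13, 4+10, 8+8, 10+4, 13+2, 10+0) = 16
r[7] = max(2+16, 4+13, 8+10, …, 10+2, 14+0) = 18
r[8] = max(2+18, 4+16, 8+13, …, 14+2, 24+0) = 24
r[9] = max(2+24, 4+18, 8+16, …, 24+2, 34+0) = 34
r[10] = max(2+34, 4+24, 8+18, …, 34+2, 38+0) = 38
r[11] = max(2+38, 4+34, 8+24, …, 38+2, 28+0) = 40
Maximum revenue is ₹40.
Now minimize piece count subject to staying optimal: for each k, pieces[k] = 1 + min over i with p[i]+r[k−i]=r[k] of pieces[k−i].
pieces[8] = 1
pieces[9] = 1
pieces[10] = 1
pieces[11] = 2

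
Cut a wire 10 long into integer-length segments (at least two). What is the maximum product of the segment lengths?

36

Fill g[k] for k=2..10: at each k try every first piece i and multiply by the better of (k−i) uncut or g[k−i].
g[2] = 1×max(1,0) = 1×1 = 1
g[3] = 1×max(2,1) = 1×2 = 2
g[4] = 2×max(2,1) = 2×2 = 4
g[5] = 2×max(3,2) = 2×3 = 6
g[6] = 3×max(3,2) = 3×3 = 9
g[7] = 2×max(5,6) = 2×6 = 12
g[8] = 2×max(6,9) = 2×9 = 18
g[9] = 3×max(6,9) = 3×9 = 27
g[10] = 2×max(8,18) = 2×18 = 36
One optimal split: 3 + 3 + 2 + 2; product 3×3×2×2 = 36.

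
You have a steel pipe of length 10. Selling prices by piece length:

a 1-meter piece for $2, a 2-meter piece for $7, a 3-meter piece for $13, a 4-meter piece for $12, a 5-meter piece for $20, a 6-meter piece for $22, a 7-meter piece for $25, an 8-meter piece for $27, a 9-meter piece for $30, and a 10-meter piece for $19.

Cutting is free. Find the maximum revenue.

41

Build v[k] bottom-up: v[k] = max over allowed piece i of (p[i] + v[k−i]).
v[1] = 2
v[2] = max(2+2, 7+0) = 7
v[3] = max(2+7, 7+2, 13+0) = 13
v[4] = max(2+13, 7+7, 13+2, 12+0) = 15
v[5] = max(2+15, 7+13, 13+7, 12+2, 20+0) = 20
v[6] = max(2+20, 7+15, 13+13, 12+7, 20+2, 22+0) = 26
v[7] = max(2+26, 7+20, 13+15, …, 22+2, 25+0) = 28
v[8] = max(2+28, 7+26, 13+20, …, 25+2, 27+0) = 33
v[9] = max(2+33, 7+28, 13+26, …, 27+2, 30+0) = 39
v[10] = max(2+39, 7+33, 13+28, …, 30+2, 19+0) = 41
One optimal cutting: 3 + 3 + 3 + 1 → $13 + $13 + $13 + $2 = $41.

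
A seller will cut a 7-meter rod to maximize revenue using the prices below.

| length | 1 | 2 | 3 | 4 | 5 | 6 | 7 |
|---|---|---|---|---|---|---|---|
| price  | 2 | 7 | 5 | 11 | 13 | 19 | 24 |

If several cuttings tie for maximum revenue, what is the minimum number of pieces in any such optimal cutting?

Let r[k] be the best obtainable value from length k. For each k, try every first piece i and keep the best of price[i] + r[k−i].
r[1] = 2
r[2] = 7
r[3] = 9  (first piece 1, then r[2]=7)
r[4] = 14  (first piece 2, then r[2]=7)
r[5] = 16  (first piece 1, then r[4]=14)
r[6] = 21  (first piece 2, then r[4]=14)
r[7] = 24
Maximum revenue is 24.
Now minimize piece count subject to staying optimal: for each k, pieces[k] = 1 + min over i with p[i]+r[k−i]=r[k] of pieces[k−i].
pieces[4] = 2
pieces[5] = 3
pieces[6] = 3
pieces[7] = 1

1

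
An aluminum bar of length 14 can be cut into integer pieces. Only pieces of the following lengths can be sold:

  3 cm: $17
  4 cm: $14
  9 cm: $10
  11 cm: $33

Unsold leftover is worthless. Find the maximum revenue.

Consider every possible first cut. f[k] is the best of p[i]+f[k−i] over all sellable i≤k.
f[1] = 0
f[2] = 0
f[3] = 17
f[4] = max(17+0, 14+0) = 17
f[5] = max(17+0, 14+0) = 17
f[6] = max(17+17, 14+0) = 34
f[7] = max(17+17, 14+17) = 34
f[8] = max(17+17, 14+17) = 34
f[9] = max(17+34, 14+17, 10+0) = 51
f[10] = max(17+34, 14+34, 10+0) = 51
f[11] = max(17+34, 14+34, 10+0, 33+0) = 51
f[12] = max(17+51, 14+34, 10+17, 33+0) = 68
f[13] = max(17+51, 14+51, 10+17, 33+0) = 68
f[14] = max(17+51, 14+51, 10+17, 33+17) = 68
One optimal cutting: pieces 3 + 3 + 3 + 3 with 2 cm of scrap → $68.

68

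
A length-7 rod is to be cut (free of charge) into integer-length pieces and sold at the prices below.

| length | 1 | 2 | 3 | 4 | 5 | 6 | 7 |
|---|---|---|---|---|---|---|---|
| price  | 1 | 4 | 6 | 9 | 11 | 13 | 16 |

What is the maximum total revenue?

16

Build r[k] bottom-up: r[k] = max over allowed piece i of (p[i] + r[k−i]).
r[1] = 1
r[2] = max(1+1, 4+0) = 4
r[3] = max(1+4, 4+1, 6+0) = 6
r[4] = max(1+6, 4+4, 6+1, 9+0) = 9
r[5] = max(1+9, 4+6, 6+4, 9+1, 11+0) = 11
r[6] = max(1+11, 4+9, 6+6, 9+4, 11+1, 13+0) = 13
r[7] = max(1+13, 4+11, 6+9, …, 13+1, 16+0) = 16
Best is to sell the whole 7-meter piece uncut for $16.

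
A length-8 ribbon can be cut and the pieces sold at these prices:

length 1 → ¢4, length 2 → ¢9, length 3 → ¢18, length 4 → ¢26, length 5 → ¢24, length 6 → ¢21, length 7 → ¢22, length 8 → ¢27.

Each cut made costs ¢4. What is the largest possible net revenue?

48

Consider every possible first cut. v[k] is the best of p[i]+v[k−i] over all sellable i≤k, charging 4 whenever i<k.
v[1] = 4
v[2] = 9
v[3] = 18
v[4] = 26
v[5] = 26  (first piece 1, then v[4]=26)
v[6] = 32  (first piece 3, then v[3]=18)
v[7] = 40  (first piece 3, then v[4]=26)
v[8] = 48  (first piece 4, then v[4]=26)
One optimal plan: pieces 4 + 4 (1 cut) → ¢52 − ¢4 = ¢48.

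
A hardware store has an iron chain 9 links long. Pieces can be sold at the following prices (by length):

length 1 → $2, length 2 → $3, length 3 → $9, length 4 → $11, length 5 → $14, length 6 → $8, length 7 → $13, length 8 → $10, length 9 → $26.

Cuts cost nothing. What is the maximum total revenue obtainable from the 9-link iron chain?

27

Let best[k] be the best obtainable value from length k. For each k, try every first piece i and keep the best of price[i] + best[k−i].
best[1] = 2
best[2] = max(2+2, 3+0) = 4
best[3] = max(2+4, 3+2, 9+0) = 9
best[4] = max(2+9, 3+4, 9+2, 11+0) = 11
best[5] = max(2+11, 3+9, 9+4, 11+2, 14+0) = 14
best[6] = max(2+14, 3+11, 9+9, 11+4, 14+2, 8+0) = 18
best[7] = max(2+18, 3+14, 9+11, …, 8+2, 13+0) = 20
best[8] = max(2+20, 3+18, 9+14, …, 13+2, 10+0) = 23
best[9] = max(2+23, 3+20, 9+18, …, 10+2, 26+0) = 27
One optimal cutting: 3 + 3 + 3 → $9 + $9 + $9 = $27.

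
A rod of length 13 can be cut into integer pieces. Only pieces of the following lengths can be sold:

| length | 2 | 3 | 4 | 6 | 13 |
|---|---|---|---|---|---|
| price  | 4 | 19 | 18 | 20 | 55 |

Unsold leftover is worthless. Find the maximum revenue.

76

Let r[k] be the best obtainable value from length k. For each k, try every first piece i and keep the best of price[i] + r[k−i].
r[1] = 0
r[2] = 4
r[3] = max(4+0, 19+0) = 19
r[4] = max(4+4, 19+0, 18+0) = 19
r[5] = max(4+19, 19+4, 18+0) = 23
r[6] = max(4+19, 19+19, 18+4, 20+0) = 38
r[7] = max(4+23, 19+19, 18+19, 20+0) = 38
r[8] = max(4+38, 19+23, 18+19, 20+4) = 42
r[9] = max(4+38, 19+38, 18+23, 20+19) = 57
r[10] = max(4+42, 19+38, 18+38, 20+19) = 57
r[11] = max(4+57, 19+42, 18+38, 20+23) = 61
r[12] = max(4+57, 19+57, 18+42, 20+38) = 76
r[13] = max(4+61, 19+57, 18+57, 20+38, 55+0) = 76
One optimal cutting: pieces 3 + 3 + 3 + 3 with 1 unit of scrap → €76.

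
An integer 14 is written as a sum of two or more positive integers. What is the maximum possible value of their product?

Fill prod[k] for k=2..14: at each k try every first piece i and multiply by the better of (k−i) uncut or prod[k−i].
prod[2] = 1×max(1,0) = 1×1 = 1
prod[3] = max(1×2, 2×1) = 2
prod[4] = max(1×3, 2×2, 3×1) = 4
prod[5] = max(1×4, 2×3, 3×2, 4×1) = 6
prod[6] = max(1×6, 2×4, 3×3, 4×2, 5×1) = 9
prod[7] = max(1×9, 2×6, 3×4, 4×3, 5×2, 6×1) = 12
prod[8] = max(1×12, 2×9, 3×6, …, 6×2, 7×1) = 18
prod[9] = max(1×18, 2×12, 3×9, …, 7×2, 8×1) = 27
prod[10] = max(1×27, 2×18, 3×12, …, 8×2, 9×1) = 36
prod[11] = max(1×36, 2×27, 3×18, …, 9×2, 10×1) = 54
prod[12] = max(1×54, 2×36, 3×27, …, 10×2, 11×1) = 81
prod[13] = max(1×81, 2×54, 3×36, …, 11×2, 12×1) = 108
prod[14] = max(1×108, 2×81, 3×54, …, 12×2, 13×1) = 162
One optimal split: 3 + 3 + 3 + 3 + 2; product 3×3×3×3×2 = 162.

162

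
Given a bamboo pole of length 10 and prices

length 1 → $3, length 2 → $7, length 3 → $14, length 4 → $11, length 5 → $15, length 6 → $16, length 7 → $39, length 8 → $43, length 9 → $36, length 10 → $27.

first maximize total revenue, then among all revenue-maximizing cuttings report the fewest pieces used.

2

Let r[k] be the best obtainable value from length k. For each k, try every first piece i and keep the best of price[i] + r[k−i].
r[1] = 3
r[2] = max(3+3, 7+0) = 7
r[3] = max(3+7, 7+3, 14+0) = 14
r[4] = max(3+14, 7+7, 14+3, 11+0) = 17
r[5] = max(3+17, 7+14, 14+7, 11+3, 15+0) = 21
r[6] = max(3+21, 7+17, 14+14, 11+7, 15+3, 16+0) = 28
r[7] = max(3+28, 7+21, 14+17, …, 16+3, 39+0) = 39
r[8] = max(3+39, 7+28, 14+21, …, 39+3, 43+0) = 43
r[9] = max(3+43, 7+39, 14+28, …, 43+3, 36+0) = 46
r[10] = max(3+46, 7+43, 14+39, …, 36+3, 27+0) = 53
Maximum revenue is $53.
Now minimize piece count subject to staying optimal: for each k, pieces[k] = 1 + min over i with p[i]+r[k−i]=r[k] of pieces[k−i].
pieces[7] = 1
pieces[8] = 1
pieces[9] = 2
pieces[10] = 2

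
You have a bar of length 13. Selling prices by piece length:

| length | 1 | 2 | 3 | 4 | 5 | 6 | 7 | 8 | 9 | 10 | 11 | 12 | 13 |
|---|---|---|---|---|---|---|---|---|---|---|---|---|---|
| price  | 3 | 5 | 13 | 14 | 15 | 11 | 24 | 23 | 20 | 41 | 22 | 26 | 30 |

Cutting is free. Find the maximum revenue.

55

Consider every possible first cut. r[k] is the best of p[i]+r[k−i] over all sellable i≤k.
r[1] = 3
r[2] = max(3+3, 5+0) = 6
r[3] = max(3+6, 5+3, 13+0) = 13
r[4] = max(3+13, 5+6, 13+3, 14+0) = 16
r[5] = max(3+16, 5+13, 13+6, 14+3, 15+0) = 19
r[6] = max(3+19, 5+16, 13+13, 14+6, 15+3, 11+0) = 26
r[7] = max(3+26, 5+19, 13+16, …, 11+3, 24+0) = 29
r[8] = max(3+29, 5+26, 13+19, …, 24+3, 23+0) = 32
r[9] = max(3+32, 5+29, 13+26, …, 23+3, 20+0) = 39
r[10] = max(3+39, 5+32, 13+29, …, 20+3, 41+0) = 42
r[11] = max(3+42, 5+39, 13+32, …, 41+3, 22+0) = 45
r[12] = max(3+45, 5+42, 13+39, …, 22+3, 26+0) = 52
r[13] = max(3+52, 5+45, 13+42, …, 26+3, 30+0) = 55
One optimal cutting: 3 + 3 + 3 + 3 + 1 → 13 + 13 + 13 + 13 + 3 = 55.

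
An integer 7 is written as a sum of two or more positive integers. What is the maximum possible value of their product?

12

Fill f[k] for k=2..7: at each k try every first piece i and multiply by the better of (k−i) uncut or f[k−i].
f[2] = 1*max(1,0) = 1*1 = 1
f[3] = 1*max(2,1) = 1*2 = 2
f[4] = 2*max(2,1) = 2*2 = 4
f[5] = 2*max(3,2) = 2*3 = 6
f[6] = 3*max(3,2) = 3*3 = 9
f[7] = 2*max(5,6) = 2*6 = 12
One optimal split: 3 + 2 + 2; product 3*2*2 = 12.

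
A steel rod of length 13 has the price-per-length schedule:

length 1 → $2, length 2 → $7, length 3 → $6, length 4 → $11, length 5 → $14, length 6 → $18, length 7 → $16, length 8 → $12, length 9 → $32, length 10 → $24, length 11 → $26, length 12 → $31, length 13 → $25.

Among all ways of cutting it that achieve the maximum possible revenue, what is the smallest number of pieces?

3

Build r[k] bottom-up: r[k] = max over allowed piece i of (p[i] + r[k−i]).
r[1] = 2
r[2] = max(2+2, 7+0) = 7
r[3] = max(2+7, 7+2, 6+0) = 9
r[4] = max(2+9, 7+7, 6+2, 11+0) = 14
r[5] = max(2+14, 7+9, 6+7, 11+2, 14+0) = 16
r[6] = max(2+16, 7+14, 6+9, 11+7, 14+2, 18+0) = 21
r[7] = max(2+21, 7+16, 6+14, …, 18+2, 16+0) = 23
r[8] = max(2+23, 7+21, 6+16, …, 16+2, 12+0) = 28
r[9] = max(2+28, 7+23, 6+21, …, 12+2, 32+0) = 32
r[10] = max(2+32, 7+28, 6+23, …, 32+2, 24+0) = 35
r[11] = max(2+35, 7+32, 6+28, …, 24+2, 26+0) = 39
r[12] = max(2+39, 7+35, 6+32, …, 26+2, 31+0) = 42
r[13] = max(2+42, 7+39, 6+35, …, 31+2, 25+0) = 46
Maximum revenue is $46.
Now minimize piece count subject to staying optimal: for each k, pieces[k] = 1 + min over i with p[i]+r[k−i]=r[k] of pieces[k−i].
pieces[10] = 5
pieces[11] = 2
pieces[12] = 6
pieces[13] = 3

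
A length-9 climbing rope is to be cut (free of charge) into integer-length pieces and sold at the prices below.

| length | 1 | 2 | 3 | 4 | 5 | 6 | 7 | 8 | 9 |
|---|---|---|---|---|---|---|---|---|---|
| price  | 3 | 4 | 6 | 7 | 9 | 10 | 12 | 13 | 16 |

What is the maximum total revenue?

27

Let R[k] be the best obtainable value from length k. For each k, try every first piece i and keep the best of price[i] + R[k−i].
R[1] = 3
R[2] = max(3+3, 4+0) = 6
R[3] = max(3+6, 4+3, 6+0) = 9
R[4] = max(3+9, 4+6, 6+3, 7+0) = 12
R[5] = max(3+12, 4+9, 6+6, 7+3, 9+0) = 15
R[6] = max(3+15, 4+12, 6+9, 7+6, 9+3, 10+0) = 18
R[7] = max(3+18, 4+15, 6+12, …, 10+3, 12+0) = 21
R[8] = max(3+21, 4+18, 6+15, …, 12+3, 13+0) = 24
R[9] = max(3+24, 4+21, 6+18, …, 13+3, 16+0) = 27
One optimal cutting: 1 + 1 + 1 + 1 + 1 + 1 + 1 + 1 + 1 → €3 + €3 + €3 + €3 + €3 + €3 + €3 + €3 + €3 = €27.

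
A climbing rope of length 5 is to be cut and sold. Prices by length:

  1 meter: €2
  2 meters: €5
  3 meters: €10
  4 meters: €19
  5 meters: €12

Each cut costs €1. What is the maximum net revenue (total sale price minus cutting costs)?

20

Let r[k] be the best obtainable value from length k. For each k, try every first piece i and keep the best of price[i] + r[k−i] minus the 1 cut fee when i<k.
r[1] = 2
r[2] = max(2+2-1, 5+0) = 5
r[3] = max(2+5-1, 5+2-1, 10+0) = 10
r[4] = max(2+10-1, 5+5-1, 10+2-1, 19+0) = 19
r[5] = max(2+19-1, 5+10-1, 10+5-1, 19+2-1, 12+0) = 20
One optimal plan: pieces 4 + 1 (1 cut) → €21 − €1 = €20.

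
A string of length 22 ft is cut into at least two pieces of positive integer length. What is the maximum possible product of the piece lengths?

Fill prod[k] for k=2..22: at each k try every first piece i and multiply by the better of (k−i) uncut or prod[k−i].
prod[2] = 1·max(1,0) = 1·1 = 1
prod[3] = 1·max(2,1) = 1·2 = 2
prod[4] = 2·max(2,1) = 2·2 = 4
prod[5] = 2·max(3,2) = 2·3 = 6
prod[6] = 3·max(3,2) = 3·3 = 9
prod[7] = 2·max(5,6) = 2·6 = 12
prod[8] = 2·max(6,9) = 2·9 = 18
prod[9] = 3·max(6,9) = 3·9 = 27
prod[10] = 2·max(8,18) = 2·18 = 36
prod[11] = 2·max(9,27) = 2·27 = 54
prod[12] = 3·max(9,27) = 3·27 = 81
prod[13] = 2·max(11,54) = 2·54 = 108
prod[14] = 2·max(12,81) = 2·81 = 162
prod[15] = 3·max(12,81) = 3·81 = 243
prod[16] = 2·max(14,162) = 2·162 = 324
prod[17] = 2·max(15,243) = 2·243 = 486
prod[18] = 3·max(15,243) = 3·243 = 729
prod[19] = 2·max(17,486) = 2·486 = 972
prod[20] = 2·max(18,729) = 2·729 = 1458
prod[21] = 3·max(18,729) = 3·729 = 2187
prod[22] = 2·max(20,1458) = 2·1458 = 2916
One optimal split: 3 + 3 + 3 + 3 + 3 + 3 + 2 + 2; product 3·3·3·3·3·3·2·2 = 2916.

2916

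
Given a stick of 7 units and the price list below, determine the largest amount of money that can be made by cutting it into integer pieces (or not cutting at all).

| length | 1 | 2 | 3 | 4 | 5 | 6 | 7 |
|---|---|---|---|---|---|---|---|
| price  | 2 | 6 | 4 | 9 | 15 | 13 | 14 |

21

Let r[k] be the best obtainable value from length k. For each k, try every first piece i and keep the best of price[i] + r[k−i].
r[1] = 2
r[2] = 6
r[3] = 8  (first piece 1, then r[2]=6)
r[4] = 12  (first piece 2, then r[2]=6)
r[5] = 15
r[6] = 18  (first piece 2, then r[4]=12)
r[7] = 21  (first piece 2, then r[5]=15)
One optimal cutting: 5 + 2 → 15 + 6 = 21.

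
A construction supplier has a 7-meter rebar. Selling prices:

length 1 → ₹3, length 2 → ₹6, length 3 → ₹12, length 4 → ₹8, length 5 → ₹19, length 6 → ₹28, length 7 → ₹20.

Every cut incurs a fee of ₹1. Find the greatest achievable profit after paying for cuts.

30

Build r[k] bottom-up: r[k] = max over allowed piece i of (p[i] + r[k−i]) − 1 per cut.
r[1] = 3
r[2] = max(3+3-1, 6+0) = 6
r[3] = max(3+6-1, 6+3-1, 12+0) = 12
r[4] = max(3+12-1, 6+6-1, 12+3-1, 8+0) = 14
r[5] = max(3+14-1, 6+12-1, 12+6-1, 8+3-1, 19+0) = 19
r[6] = max(3+19-1, 6+14-1, 12+12-1, 8+6-1, 19+3-1, 28+0) = 28
r[7] = max(3+28-1, 6+19-1, 12+14-1, …, 28+3-1, 20+0) = 30
One optimal plan: pieces 6 + 1 (1 cut) → ₹31 − ₹1 = ₹30.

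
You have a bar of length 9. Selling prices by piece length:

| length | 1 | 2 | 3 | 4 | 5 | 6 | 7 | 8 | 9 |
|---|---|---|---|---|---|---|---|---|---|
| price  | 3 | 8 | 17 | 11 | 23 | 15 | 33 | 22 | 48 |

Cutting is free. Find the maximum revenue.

Consider every possible first cut. R[k] is the best of p[i]+R[k−i] over all sellable i≤k.
R[1] = 3
R[2] = max(3+3, 8+0) = 8
R[3] = max(3+8, 8+3, 17+0) = 17
R[4] = max(3+17, 8+8, 17+3, 11+0) = 20
R[5] = max(3+20, 8+17, 17+8, 11+3, 23+0) = 25
R[6] = max(3+25, 8+20, 17+17, 11+8, 23+3, 15+0) = 34
R[7] = max(3+34, 8+25, 17+20, …, 15+3, 33+0) = 37
R[8] = max(3+37, 8+34, 17+25, …, 33+3, 22+0) = 42
R[9] = max(3+42, 8+37, 17+34, …, 22+3, 48+0) = 51
One optimal cutting: 3 + 3 + 3 → $17 + $17 + $17 = $51.

51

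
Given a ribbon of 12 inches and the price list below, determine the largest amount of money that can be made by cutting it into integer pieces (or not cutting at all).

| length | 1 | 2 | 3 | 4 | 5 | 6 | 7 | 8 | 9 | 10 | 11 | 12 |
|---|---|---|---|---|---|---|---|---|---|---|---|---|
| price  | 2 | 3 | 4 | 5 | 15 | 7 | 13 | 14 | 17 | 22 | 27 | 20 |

Let r[k] be the best obtainable value from length k. For each k, try every first piece i and keep the best of price[i] + r[k−i].
r[1] = 2
r[2] = max(2+2, 3+0) = 4
r[3] = max(2+4, 3+2, 4+0) = 6
r[4] = max(2+6, 3+4, 4+2, 5+0) = 8
r[5] = max(2+8, 3+6, 4+4, 5+2, 15+0) = 15
r[6] = max(2+15, 3+8, 4+6, 5+4, 15+2, 7+0) = 17
r[7] = max(2+17, 3+15, 4+8, …, 7+2, 13+0) = 19
r[8] = max(2+19, 3+17, 4+15, …, 13+2, 14+0) = 21
r[9] = max(2+21, 3+19, 4+17, …, 14+2, 17+0) = 23
r[10] = max(2+23, 3+21, 4+19, …, 17+2, 22+0) = 30
r[11] = max(2+30, 3+23, 4+21, …, 22+2, 27+0) = 32
r[12] = max(2+32, 3+30, 4+23, …, 27+2, 20+0) = 34
One optimal cutting: 5 + 5 + 1 + 1 → ¢15 + ¢15 + ¢2 + ¢2 = ¢34.

34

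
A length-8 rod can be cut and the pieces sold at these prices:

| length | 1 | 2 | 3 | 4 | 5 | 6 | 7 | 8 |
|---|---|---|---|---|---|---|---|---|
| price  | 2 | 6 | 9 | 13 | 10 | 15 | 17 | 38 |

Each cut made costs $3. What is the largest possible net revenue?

38

Consider every possible first cut. v[k] is the best of p[i]+v[k−i] over all sellable i≤k, charging 3 whenever i<k.
v[1] = 2
v[2] = max(2+2-3, 6+0) = 6
v[3] = max(2+6-3, 6+2-3, 9+0) = 9
v[4] = max(2+9-3, 6+6-3, 9+2-3, 13+0) = 13
v[5] = max(2+13-3, 6+9-3, 9+6-3, 13+2-3, 10+0) = 12
v[6] = max(2+12-3, 6+13-3, 9+9-3, 13+6-3, 10+2-3, 15+0) = 16
v[7] = max(2+16-3, 6+12-3, 9+13-3, …, 15+2-3, 17+0) = 19
v[8] = max(2+19-3, 6+16-3, 9+12-3, …, 17+2-3, 38+0) = 38
Best is to make no cuts and sell whole for $38.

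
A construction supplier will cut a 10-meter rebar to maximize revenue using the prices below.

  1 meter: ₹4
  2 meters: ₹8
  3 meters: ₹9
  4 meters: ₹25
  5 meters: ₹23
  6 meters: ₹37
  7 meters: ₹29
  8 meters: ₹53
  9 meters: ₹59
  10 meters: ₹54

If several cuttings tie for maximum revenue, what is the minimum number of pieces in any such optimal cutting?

Let r[k] be the best obtainable value from length k. For each k, try every first piece i and keep the best of price[i] + r[k−i].
r[1] = 4
r[2] = max(4+4, 8+0) = 8
r[3] = max(4+8, 8+4, 9+0) = 12
r[4] = max(4+12, 8+8, 9+4, 25+0) = 25
r[5] = max(4+25, 8+12, 9+8, 25+4, 23+0) = 29
r[6] = max(4+29, 8+25, 9+12, 25+8, 23+4, 37+0) = 37
r[7] = max(4+37, 8+29, 9+25, …, 37+4, 29+0) = 41
r[8] = max(4+41, 8+37, 9+29, …, 29+4, 53+0) = 53
r[9] = max(4+53, 8+41, 9+37, …, 53+4, 59+0) = 59
r[10] = max(4+59, 8+53, 9+41, …, 59+4, 54+0) = 63
Maximum revenue is ₹63.
Now minimize piece count subject to staying optimal: for each k, pieces[k] = 1 + min over i with p[i]+r[k−i]=r[k] of pieces[k−i].
pieces[7] = 2
pieces[8] = 1
pieces[9] = 1
pieces[10] = 2

2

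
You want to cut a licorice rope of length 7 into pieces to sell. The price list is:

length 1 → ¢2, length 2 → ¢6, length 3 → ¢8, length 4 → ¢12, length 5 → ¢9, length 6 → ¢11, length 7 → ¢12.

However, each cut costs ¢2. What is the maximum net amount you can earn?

18

Build v[k] bottom-up: v[k] = max over allowed piece i of (p[i] + v[k−i]) − 2 per cut.
v[1] = 2
v[2] = max(2+2-2, 6+0) = 6
v[3] = max(2+6-2, 6+2-2, 8+0) = 8
v[4] = max(2+8-2, 6+6-2, 8+2-2, 12+0) = 12
v[5] = max(2+12-2, 6+8-2, 8+6-2, 12+2-2, 9+0) = 12
v[6] = max(2+12-2, 6+12-2, 8+8-2, 12+6-2, 9+2-2, 11+0) = 16
v[7] = max(2+16-2, 6+12-2, 8+12-2, …, 11+2-2, 12+0) = 18
One optimal plan: pieces 4 + 3 (1 cut) → ¢20 − ¢2 = ¢18.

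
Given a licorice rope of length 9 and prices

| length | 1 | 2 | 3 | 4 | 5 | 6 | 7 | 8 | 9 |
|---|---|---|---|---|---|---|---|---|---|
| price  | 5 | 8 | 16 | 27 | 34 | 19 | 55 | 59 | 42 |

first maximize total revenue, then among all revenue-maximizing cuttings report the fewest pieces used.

3

Consider every possible first cut. r[k] is the best of p[i]+r[k−i] over all sellable i≤k.
r[1] = 5
r[2] = 10  (first piece 1, then r[1]=5)
r[3] = 16
r[4] = 27
r[5] = 34
r[6] = 39  (first piece 1, then r[5]=34)
r[7] = 55
r[8] = 60  (first piece 1, then r[7]=55)
r[9] = 65  (first piece 1, then r[8]=60)
Maximum revenue is ¢65.
Now minimize piece count subject to staying optimal: for each k, pieces[k] = 1 + min over i with p[i]+r[k−i]=r[k] of pieces[k−i].
pieces[6] = 2
pieces[7] = 1
pieces[8] = 2
pieces[9] = 3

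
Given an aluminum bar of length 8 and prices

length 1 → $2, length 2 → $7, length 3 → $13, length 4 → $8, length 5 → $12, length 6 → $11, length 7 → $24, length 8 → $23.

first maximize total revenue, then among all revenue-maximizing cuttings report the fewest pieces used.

Build r[k] bottom-up: r[k] = max over allowed piece i of (p[i] + r[k−i]).
r[1] = 2
r[2] = max(2+2, 7+0) = 7
r[3] = max(2+7, 7+2, 13+0) = 13
r[4] = max(2+13, 7+7, 13+2, 8+0) = 15
r[5] = max(2+15, 7+13, 13+7, 8+2, 12+0) = 20
r[6] = max(2+20, 7+15, 13+13, 8+7, 12+2, 11+0) = 26
r[7] = max(2+26, 7+20, 13+15, …, 11+2, 24+0) = 28
r[8] = max(2+28, 7+26, 13+20, …, 24+2, 23+0) = 33
Maximum revenue is $33.
Now minimize piece count subject to staying optimal: for each k, pieces[k] = 1 + min over i with p[i]+r[k−i]=r[k] of pieces[k−i].
pieces[5] = 2
pieces[6] = 2
pieces[7] = 3
pieces[8] = 3

3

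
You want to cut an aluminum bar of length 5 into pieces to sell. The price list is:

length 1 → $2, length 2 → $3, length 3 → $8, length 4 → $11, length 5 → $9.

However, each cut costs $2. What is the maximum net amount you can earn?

Consider every possible first cut. v[k] is the best of p[i]+v[k−i] over all sellable i≤k, charging 2 whenever i<k.
v[1] = 2
v[2] = max(2+2-2, 3+0) = 3
v[3] = max(2+3-2, 3+2-2, 8+0) = 8
v[4] = max(2+8-2, 3+3-2, 8+2-2, 11+0) = 11
v[5] = max(2+11-2, 3+8-2, 8+3-2, 11+2-2, 9+0) = 11
One optimal plan: pieces 4 + 1 (1 cut) → $13 − $2 = $11.

11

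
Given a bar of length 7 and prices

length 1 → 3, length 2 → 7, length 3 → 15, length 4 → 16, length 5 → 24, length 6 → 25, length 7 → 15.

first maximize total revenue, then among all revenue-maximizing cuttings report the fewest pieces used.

3

Let r[k] be the best obtainable value from length k. For each k, try every first piece i and keep the best of price[i] + r[k−i].
r[1] = 3
r[2] = 7
r[3] = 15
r[4] = 18  (first piece 1, then r[3]=15)
r[5] = 24
r[6] = 30  (first piece 3, then r[3]=15)
r[7] = 33  (first piece 1, then r[6]=30)
Maximum revenue is 33.
Now minimize piece count subject to staying optimal: for each k, pieces[k] = 1 + min over i with p[i]+r[k−i]=r[k] of pieces[k−i].
pieces[4] = 2
pieces[5] = 1
pieces[6] = 2
pieces[7] = 3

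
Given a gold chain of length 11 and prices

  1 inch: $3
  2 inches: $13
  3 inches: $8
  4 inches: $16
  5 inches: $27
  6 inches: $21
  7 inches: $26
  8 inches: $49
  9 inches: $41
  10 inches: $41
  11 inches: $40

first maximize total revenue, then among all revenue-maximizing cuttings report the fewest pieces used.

Let r[k] be the best obtainable value from length k. For each k, try every first piece i and keep the best of price[i] + r[k−i].
r[1] = 3
r[2] = max(3+3, 13+0) = 13
r[3] = max(3+13, 13+3, 8+0) = 16
r[4] = max(3+16, 13+13, 8+3, 16+0) = 26
r[5] = max(3+26, 13+16, 8+13, 16+3, 27+0) = 29
r[6] = max(3+29, 13+26, 8+16, 16+13, 27+3, 21+0) = 39
r[7] = max(3+39, 13+29, 8+26, …, 21+3, 26+0) = 42
r[8] = max(3+42, 13+39, 8+29, …, 26+3, 49+0) = 52
r[9] = max(3+52, 13+42, 8+39, …, 49+3, 41+0) = 55
r[10] = max(3+55, 13+52, 8+42, …, 41+3, 41+0) = 65
r[11] = max(3+65, 13+55, 8+52, …, 41+3, 40+0) = 68
Maximum revenue is $68.
Now minimize piece count subject to staying optimal: for each k, pieces[k] = 1 + min over i with p[i]+r[k−i]=r[k] of pieces[k−i].
pieces[8] = 4
pieces[9] = 5
pieces[10] = 5
pieces[11] = 6

6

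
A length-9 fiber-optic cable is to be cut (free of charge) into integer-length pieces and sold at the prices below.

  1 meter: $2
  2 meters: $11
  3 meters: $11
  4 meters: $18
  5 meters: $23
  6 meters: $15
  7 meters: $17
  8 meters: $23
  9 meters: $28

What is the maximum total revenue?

Let v[k] be the best obtainable value from length k. For each k, try every first piece i and keep the best of price[i] + v[k−i].
v[1] = 2
v[2] = 11
v[3] = 13  (first piece 1, then v[2]=11)
v[4] = 22  (first piece 2, then v[2]=11)
v[5] = 24  (first piece 1, then v[4]=22)
v[6] = 33  (first piece 2, then v[4]=22)
v[7] = 35  (first piece 1, then v[6]=33)
v[8] = 44  (first piece 2, then v[6]=33)
v[9] = 46  (first piece 1, then v[8]=44)
One optimal cutting: 2 + 2 + 2 + 2 + 1 → $11 + $11 + $11 + $11 + $2 = $46.

46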